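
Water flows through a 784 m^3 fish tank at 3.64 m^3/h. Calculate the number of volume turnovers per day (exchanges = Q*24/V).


Daily flow volume = 3.64 m^3/h * 24 h = 87.36 m^3/day
Exchanges = daily flow / tank volume = 87.36 / 784 = 0.111429 exchanges/day

0.111429 exchanges/day


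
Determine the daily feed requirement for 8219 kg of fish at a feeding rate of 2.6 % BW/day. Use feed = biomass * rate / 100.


Feeding rate fraction = 2.6% / 100 = 0.026
Daily feed = 8219 kg * 0.026 = 213.694 kg/day

213.694 kg/day


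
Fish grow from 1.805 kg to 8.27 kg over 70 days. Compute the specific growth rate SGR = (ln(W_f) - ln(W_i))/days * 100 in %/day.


ln(W_f) = ln(8.27) = 2.1126345
ln(W_i) = ln(1.805) = 0.59056059
ln(W_f) - ln(W_i) = 2.1126345 - 0.59056059 = 1.5220739
SGR = 1.5220739 / 70 * 100 = 2.17439 %/day

2.17439 %/day


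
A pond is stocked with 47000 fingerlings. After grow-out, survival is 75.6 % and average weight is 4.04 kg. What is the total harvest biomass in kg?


Survivors = 47000 * 75.6/100 = 35532 fish
Harvest biomass = survivors * W_f = 35532 * 4.04 = 143549.28 kg

143549.28 kg


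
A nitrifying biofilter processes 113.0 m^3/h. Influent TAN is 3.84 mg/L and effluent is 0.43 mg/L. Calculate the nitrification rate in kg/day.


Concentration drop: TAN_in - TAN_out = 3.84 - 0.43 = 3.41 mg/L
Hourly TAN removed = Q * dTAN = 113.0 m^3/h * 3.41 mg/L = 385.33 g/h  (m^3/h * mg/L = g/h)
Daily TAN removed = 385.33 * 24 = 9247.92 g/day
Convert to kg/day: 9247.92 / 1000 = 9.24792 kg/day

9.24792 kg/day


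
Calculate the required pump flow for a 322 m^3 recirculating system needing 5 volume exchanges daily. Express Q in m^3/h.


Daily recirculation volume = 322 m^3 * 5 = 1610 m^3/day
Flow rate Q = daily volume / 24 h = 1610 / 24 = 67.0833 m^3/h

67.0833 m^3/h


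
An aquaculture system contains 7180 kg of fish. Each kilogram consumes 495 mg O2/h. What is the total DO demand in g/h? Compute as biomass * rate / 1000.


Total O2 consumption (mg/h) = 7180 kg * 495 mg/(kg*h) = 3554100 mg/h
Convert to g/h: 3554100 / 1000 = 3554.1 g/h

3554.1 g/h


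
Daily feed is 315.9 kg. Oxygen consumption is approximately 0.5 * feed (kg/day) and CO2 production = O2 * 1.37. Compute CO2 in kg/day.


O2 = 315.9 * 0.5 = 157.95
CO2 = 157.95 * 1.37 = 216.3915

216.3915 kg/day


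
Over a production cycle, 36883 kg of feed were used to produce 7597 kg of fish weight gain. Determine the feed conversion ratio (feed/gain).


FCR = feed consumed / weight gained
FCR = 36883 kg / 7597 kg = 4.85494

4.85494


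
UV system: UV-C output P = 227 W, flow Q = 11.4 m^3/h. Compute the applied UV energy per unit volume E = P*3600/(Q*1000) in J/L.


Energy delivered per hour = 227 W * 3600 s = 817200 J/h
Volume treated per hour = 11.4 m^3/h * 1000 = 11400 L/h
dose = 817200 / 11400 = 71.6842 J/L

71.6842 J/L


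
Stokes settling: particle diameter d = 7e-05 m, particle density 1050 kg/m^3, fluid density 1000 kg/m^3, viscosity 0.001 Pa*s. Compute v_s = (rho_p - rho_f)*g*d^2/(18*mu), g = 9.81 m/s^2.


Density difference: rho_p - rho_f = 1050 - 1000 = 50 kg/m^3
d^2 = (7e-05)^2 = 4.9e-09 m^2
Numerator = (rho_p - rho_f) * g * d^2 = 50 * 9.81 * 4.9e-09 = 2.40345e-06
Denominator = 18 * mu = 18 * 0.001 = 0.018
v_s = 2.40345e-06 / 0.018 = 1.33525e-04 m/s
Check: Re = rho_f * v_s * d / mu = 1000 * 1.33525e-04 * 7e-05 / 0.001 = 0.00935 < 1, so Stokes' law applies.

1.33525e-04 m/s


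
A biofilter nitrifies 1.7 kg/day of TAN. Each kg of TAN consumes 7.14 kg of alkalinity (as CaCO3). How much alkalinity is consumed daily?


Alkalinity factor: 7.14 kg CaCO3 consumed per kg TAN nitrified
alk = 1.7 kg TAN * 7.14 = 12.138 kg CaCO3/day

12.138 kg CaCO3/day


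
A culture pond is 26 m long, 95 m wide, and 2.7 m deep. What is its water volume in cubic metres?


Base area = L * W = 26 * 95 = 2470 m^2
Volume = area * depth = 2470 * 2.7 = 6669 m^3

6669 m^3


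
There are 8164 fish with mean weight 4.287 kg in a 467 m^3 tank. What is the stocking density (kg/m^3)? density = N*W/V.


Total biomass = 8164 fish * 4.287 kg = 34999.068 kg
Density = total biomass / volume = 34999.068 / 467 = 74.9445 kg/m^3

74.9445 kg/m^3


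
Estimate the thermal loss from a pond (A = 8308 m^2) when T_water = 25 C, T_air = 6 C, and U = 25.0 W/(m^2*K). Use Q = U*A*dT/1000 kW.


Temperature difference dT = 25 - 6 = 19 K
Heat loss (W) = U * A * dT = 25.0 * 8308 * 19 = 3946300 W
Convert to kW: 3946300 / 1000 = 3946.3 kW

3946.3 kW


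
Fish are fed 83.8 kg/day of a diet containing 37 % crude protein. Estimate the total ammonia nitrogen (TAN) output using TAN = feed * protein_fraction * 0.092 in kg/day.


Protein in feed = 83.8 * 37/100 = 31.006 kg/day
TAN = protein * 0.092 = 31.006 * 0.092 = 2.852552 kg/day

2.852552 kg/day


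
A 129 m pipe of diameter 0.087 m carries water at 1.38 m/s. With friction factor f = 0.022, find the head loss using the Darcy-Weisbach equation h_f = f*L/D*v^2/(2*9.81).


v^2 = 1.38^2 = 1.9044 m^2/s^2
L/D = 129/0.087 = 1482.7586
h_f = f*(L/D)*v^2/(2g) = 0.022 * 1482.7586 * 1.9044 / 19.62 = 3.1663 m

3.1663 m


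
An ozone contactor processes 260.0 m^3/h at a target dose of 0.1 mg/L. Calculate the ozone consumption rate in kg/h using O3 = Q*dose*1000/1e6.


O3 demand (mg/h) = Q * dose * 1000 = 260.0 * 0.1 * 1000 = 26000 mg/h
Convert mg to kg: 26000 / 1e6 = 0.026 kg/h

0.026 kg/h


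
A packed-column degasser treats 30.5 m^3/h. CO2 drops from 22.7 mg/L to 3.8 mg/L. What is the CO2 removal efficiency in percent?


CO2_out / CO2_in = 3.8 / 22.7 = 0.16740088
Fraction remaining = 0.16740088
efficiency = (1 - 0.16740088) * 100 = 83.2599 %

83.2599 %


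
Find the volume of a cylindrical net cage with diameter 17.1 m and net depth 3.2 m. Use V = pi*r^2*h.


r = d/2 = 17.1/2 = 8.55 m
Base area = pi*r^2 = pi*8.55^2 = 229.65828 m^2
Volume = 229.65828 * 3.2 = 734.906 m^3

734.906 m^3


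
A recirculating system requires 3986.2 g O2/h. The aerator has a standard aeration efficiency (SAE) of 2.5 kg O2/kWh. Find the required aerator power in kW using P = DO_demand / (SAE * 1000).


SAE in g O2/kWh = 2.5 * 1000 = 2500 g/kWh
P = DO_demand / SAE_g = 3986.2 / 2500 = 1.59448 kW

1.59448 kW


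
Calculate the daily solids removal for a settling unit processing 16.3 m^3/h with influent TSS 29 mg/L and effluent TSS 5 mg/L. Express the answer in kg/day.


Concentration drop: TSS_in - TSS_out = 29 - 5 = 24 mg/L
Hourly solids removed = Q * dTSS = 16.3 m^3/h * 24 mg/L = 391.2 g/h  (m^3/h * mg/L = g/h)
Daily solids removed = 391.2 * 24 = 9388.8 g/day
Convert g to kg: 9388.8 / 1000 = 9.3888 kg/day

9.3888 kg/day


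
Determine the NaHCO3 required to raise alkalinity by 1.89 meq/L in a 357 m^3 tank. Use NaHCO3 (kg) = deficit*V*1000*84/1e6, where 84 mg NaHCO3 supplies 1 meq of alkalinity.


Tank volume in L = 357 m^3 * 1000 = 357000 L
Total meq required = 1.89 meq/L * 357000 L = 674730 meq
NaHCO3 mass = 674730 meq * 84 mg/meq / 1e6 = 56.6773 kg

56.6773 kg


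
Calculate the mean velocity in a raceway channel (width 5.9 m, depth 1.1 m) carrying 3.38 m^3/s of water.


Cross-sectional area = W * d = 5.9 * 1.1 = 6.49 m^2
Velocity = Q / A = 3.38 / 6.49 = 0.520801 m/s

0.520801 m/s


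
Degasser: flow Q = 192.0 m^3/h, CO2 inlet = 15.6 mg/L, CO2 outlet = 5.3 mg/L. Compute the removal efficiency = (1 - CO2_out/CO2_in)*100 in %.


CO2_out / CO2_in = 5.3 / 15.6 = 0.33974359
Fraction remaining = 0.33974359
efficiency = (1 - 0.33974359) * 100 = 66.0256 %

66.0256 %


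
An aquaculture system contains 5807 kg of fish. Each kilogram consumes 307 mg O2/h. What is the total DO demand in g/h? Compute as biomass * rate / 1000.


Total O2 consumption (mg/h) = 5807 kg * 307 mg/(kg*h) = 1782749 mg/h
Convert to g/h: 1782749 / 1000 = 1782.749 g/h

1782.749 g/h


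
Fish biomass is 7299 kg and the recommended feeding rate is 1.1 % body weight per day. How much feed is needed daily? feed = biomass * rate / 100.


Feeding rate fraction = 1.1% / 100 = 0.011
Daily feed = 7299 kg * 0.011 = 80.289 kg/day

80.289 kg/day


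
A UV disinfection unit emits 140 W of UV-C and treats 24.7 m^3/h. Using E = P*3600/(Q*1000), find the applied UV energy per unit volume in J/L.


Energy delivered per hour = 140 W * 3600 s = 504000 J/h
Volume treated per hour = 24.7 m^3/h * 1000 = 24700 L/h
dose = 504000 / 24700 = 20.4049 J/L

20.4049 J/L


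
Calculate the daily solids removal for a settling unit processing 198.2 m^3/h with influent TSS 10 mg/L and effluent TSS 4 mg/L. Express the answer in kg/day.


Concentration drop: TSS_in - TSS_out = 10 - 4 = 6 mg/L
Hourly solids removed = Q * dTSS = 198.2 m^3/h * 6 mg/L = 1189.2 g/h  (m^3/h * mg/L = g/h)
Daily solids removed = 1189.2 * 24 = 28540.8 g/day
Convert g to kg: 28540.8 / 1000 = 28.5408 kg/day

28.5408 kg/day


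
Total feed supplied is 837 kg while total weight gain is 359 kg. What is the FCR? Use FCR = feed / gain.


FCR = feed consumed / weight gained
FCR = 837 kg / 359 kg = 2.33148

2.33148


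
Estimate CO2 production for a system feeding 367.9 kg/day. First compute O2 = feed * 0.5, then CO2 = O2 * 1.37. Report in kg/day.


O2 = 367.9 * 0.5 = 183.95
CO2 = 183.95 * 1.37 = 252.0115

252.0115 kg/day


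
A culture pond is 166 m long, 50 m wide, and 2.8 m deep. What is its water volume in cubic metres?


Base area = L * W = 166 * 50 = 8300 m^2
Volume = area * depth = 8300 * 2.8 = 23240 m^3

23240 m^3


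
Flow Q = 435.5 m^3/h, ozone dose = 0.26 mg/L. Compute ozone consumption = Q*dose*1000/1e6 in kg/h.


O3 demand (mg/h) = Q * dose * 1000 = 435.5 * 0.26 * 1000 = 113230 mg/h
Convert mg to kg: 113230 / 1e6 = 0.11323 kg/h

0.11323 kg/h


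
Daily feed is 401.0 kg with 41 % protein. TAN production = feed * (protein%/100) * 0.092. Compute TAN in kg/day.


Protein in feed = 401.0 * 41/100 = 164.41 kg/day
TAN = protein * 0.092 = 164.41 * 0.092 = 15.12572 kg/day

15.12572 kg/day


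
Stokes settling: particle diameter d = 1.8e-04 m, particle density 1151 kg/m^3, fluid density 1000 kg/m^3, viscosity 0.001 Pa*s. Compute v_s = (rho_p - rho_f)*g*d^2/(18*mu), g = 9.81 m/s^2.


Density difference: rho_p - rho_f = 1151 - 1000 = 151 kg/m^3
d^2 = (1.8e-04)^2 = 3.24e-08 m^2
Numerator = (rho_p - rho_f) * g * d^2 = 151 * 9.81 * 3.24e-08 = 4.7994444e-05
Denominator = 18 * mu = 18 * 0.001 = 0.018
v_s = 4.7994444e-05 / 0.018 = 0.00266636 m/s
Check: Re = rho_f * v_s * d / mu = 1000 * 0.00266636 * 1.8e-04 / 0.001 = 0.48 < 1, so Stokes' law applies.

0.00266636 m/s


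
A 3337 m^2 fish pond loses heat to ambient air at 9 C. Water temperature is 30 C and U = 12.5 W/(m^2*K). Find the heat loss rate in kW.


Temperature difference dT = 30 - 9 = 21 K
Heat loss (W) = U * A * dT = 12.5 * 3337 * 21 = 875962.5 W
Convert to kW: 875962.5 / 1000 = 875.9625 kW

875.9625 kW


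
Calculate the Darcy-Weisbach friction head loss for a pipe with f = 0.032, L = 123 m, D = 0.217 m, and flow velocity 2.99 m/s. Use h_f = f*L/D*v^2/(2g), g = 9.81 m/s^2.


v^2 = 2.99^2 = 8.9401 m^2/s^2
L/D = 123/0.217 = 566.82028
h_f = f*(L/D)*v^2/(2g) = 0.032 * 566.82028 * 8.9401 / 19.62 = 8.26492 m

8.26492 m


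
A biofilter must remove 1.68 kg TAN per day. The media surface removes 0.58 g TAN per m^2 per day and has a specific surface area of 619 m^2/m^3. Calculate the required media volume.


A = 1.68*1000 / 0.58 = 2896.5517 m^2
V = 2896.5517 / 619 = 4.67941

4.67941 m^3


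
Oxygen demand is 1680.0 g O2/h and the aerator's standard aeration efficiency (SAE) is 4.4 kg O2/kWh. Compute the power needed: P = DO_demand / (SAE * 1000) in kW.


SAE in g O2/kWh = 4.4 * 1000 = 4400 g/kWh
P = DO_demand / SAE_g = 1680.0 / 4400 = 0.381818 kW

0.381818 kW


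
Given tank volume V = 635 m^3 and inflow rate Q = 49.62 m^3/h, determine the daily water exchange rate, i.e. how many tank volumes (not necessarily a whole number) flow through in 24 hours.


Daily flow volume = 49.62 m^3/h * 24 h = 1190.88 m^3/day
Exchanges = daily flow / tank volume = 1190.88 / 635 = 1.8754 exchanges/day

1.8754 exchanges/day


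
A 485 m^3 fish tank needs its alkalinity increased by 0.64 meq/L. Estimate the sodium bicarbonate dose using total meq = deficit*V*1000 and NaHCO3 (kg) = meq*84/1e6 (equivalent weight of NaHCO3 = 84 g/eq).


Tank volume in L = 485 m^3 * 1000 = 485000 L
Total meq required = 0.64 meq/L * 485000 L = 310400 meq
NaHCO3 mass = 310400 meq * 84 mg/meq / 1e6 = 26.0736 kg

26.0736 kg


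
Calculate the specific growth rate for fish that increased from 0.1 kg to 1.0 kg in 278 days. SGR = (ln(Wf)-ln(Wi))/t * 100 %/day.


ln(W_f) = ln(1.0) = 0
ln(W_i) = ln(0.1) = -2.3025851
ln(W_f) - ln(W_i) = 0 - -2.3025851 = 2.3025851
SGR = 2.3025851 / 278 * 100 = 0.828268 %/day

0.828268 %/day


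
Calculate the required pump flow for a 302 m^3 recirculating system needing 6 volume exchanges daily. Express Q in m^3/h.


Daily recirculation volume = 302 m^3 * 6 = 1812 m^3/day
Flow rate Q = daily volume / 24 h = 1812 / 24 = 75.5 m^3/h

75.5 m^3/h


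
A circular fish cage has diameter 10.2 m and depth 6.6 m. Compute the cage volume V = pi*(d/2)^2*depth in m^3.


r = d/2 = 10.2/2 = 5.1 m
Base area = pi*r^2 = pi*5.1^2 = 81.712825 m^2
Volume = 81.712825 * 6.6 = 539.305 m^3

539.305 m^3


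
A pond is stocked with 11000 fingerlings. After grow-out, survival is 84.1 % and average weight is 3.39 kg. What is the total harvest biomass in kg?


Survivors = 11000 * 84.1/100 = 9251 fish
Harvest biomass = survivors * W_f = 9251 * 3.39 = 31360.89 kg

31360.89 kg


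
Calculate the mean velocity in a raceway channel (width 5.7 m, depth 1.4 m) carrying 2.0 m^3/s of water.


Cross-sectional area = W * d = 5.7 * 1.4 = 7.98 m^2
Velocity = Q / A = 2.0 / 7.98 = 0.250627 m/s

0.250627 m/s


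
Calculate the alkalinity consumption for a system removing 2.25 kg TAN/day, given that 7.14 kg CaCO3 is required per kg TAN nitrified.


Alkalinity factor: 7.14 kg CaCO3 consumed per kg TAN nitrified
alk = 2.25 kg TAN * 7.14 = 16.065 kg CaCO3/day

16.065 kg CaCO3/day


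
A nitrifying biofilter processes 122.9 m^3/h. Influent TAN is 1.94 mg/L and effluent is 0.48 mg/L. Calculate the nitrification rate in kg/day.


Concentration drop: TAN_in - TAN_out = 1.94 - 0.48 = 1.46 mg/L
Hourly TAN removed = Q * dTAN = 122.9 m^3/h * 1.46 mg/L = 179.434 g/h  (m^3/h * mg/L = g/h)
Daily TAN removed = 179.434 * 24 = 4306.416 g/day
Convert to kg/day: 4306.416 / 1000 = 4.306416 kg/day

4.306416 kg/day


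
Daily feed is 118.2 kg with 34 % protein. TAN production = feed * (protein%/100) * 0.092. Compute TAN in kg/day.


Protein in feed = 118.2 * 34/100 = 40.188 kg/day
TAN = protein * 0.092 = 40.188 * 0.092 = 3.697296 kg/day

3.697296 kg/day


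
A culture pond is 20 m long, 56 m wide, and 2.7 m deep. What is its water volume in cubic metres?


Base area = L * W = 20 * 56 = 1120 m^2
Volume = area * depth = 1120 * 2.7 = 3024 m^3

3024 m^3


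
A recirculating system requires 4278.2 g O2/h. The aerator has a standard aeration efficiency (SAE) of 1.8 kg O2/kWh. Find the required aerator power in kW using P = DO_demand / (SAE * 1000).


SAE in g O2/kWh = 1.8 * 1000 = 1800 g/kWh
P = DO_demand / SAE_g = 4278.2 / 1800 = 2.37678 kW

2.37678 kW


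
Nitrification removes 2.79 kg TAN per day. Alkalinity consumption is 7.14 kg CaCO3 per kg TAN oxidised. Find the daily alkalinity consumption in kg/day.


Alkalinity factor: 7.14 kg CaCO3 consumed per kg TAN nitrified
alk = 2.79 kg TAN * 7.14 = 19.9206 kg CaCO3/day

19.9206 kg CaCO3/day


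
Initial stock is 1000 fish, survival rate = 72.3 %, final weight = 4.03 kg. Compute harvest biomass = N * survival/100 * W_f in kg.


Survivors = 1000 * 72.3/100 = 723 fish
Harvest biomass = survivors * W_f = 723 * 4.03 = 2913.69 kg

2913.69 kg


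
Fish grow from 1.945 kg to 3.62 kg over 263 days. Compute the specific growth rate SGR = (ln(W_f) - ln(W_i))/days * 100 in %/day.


ln(W_f) = ln(3.62) = 1.286474
ln(W_i) = ln(1.945) = 0.66526198
ln(W_f) - ln(W_i) = 1.286474 - 0.66526198 = 0.62121202
SGR = 0.62121202 / 263 * 100 = 0.236202 %/day

0.236202 %/day


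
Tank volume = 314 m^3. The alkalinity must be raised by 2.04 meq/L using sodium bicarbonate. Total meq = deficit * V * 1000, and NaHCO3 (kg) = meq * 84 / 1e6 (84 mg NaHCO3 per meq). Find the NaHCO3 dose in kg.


Tank volume in L = 314 m^3 * 1000 = 314000 L
Total meq required = 2.04 meq/L * 314000 L = 640560 meq
NaHCO3 mass = 640560 meq * 84 mg/meq / 1e6 = 53.807 kg

53.807 kg


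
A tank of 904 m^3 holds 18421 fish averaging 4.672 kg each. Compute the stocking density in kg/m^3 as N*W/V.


Total biomass = 18421 fish * 4.672 kg = 86062.912 kg
Density = total biomass / volume = 86062.912 / 904 = 95.2023 kg/m^3

95.2023 kg/m^3


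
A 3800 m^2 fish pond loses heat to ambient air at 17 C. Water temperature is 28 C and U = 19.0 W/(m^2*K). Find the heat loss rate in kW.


Temperature difference dT = 28 - 17 = 11 K
Heat loss (W) = U * A * dT = 19.0 * 3800 * 11 = 794200 W
Convert to kW: 794200 / 1000 = 794.2 kW

794.2 kW


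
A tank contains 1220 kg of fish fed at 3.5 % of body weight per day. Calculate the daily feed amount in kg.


Feeding rate fraction = 3.5% / 100 = 0.035
Daily feed = 1220 kg * 0.035 = 42.7 kg/day

42.7 kg/day


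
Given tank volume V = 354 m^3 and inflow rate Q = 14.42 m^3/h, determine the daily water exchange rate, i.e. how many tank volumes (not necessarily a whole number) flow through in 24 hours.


Daily flow volume = 14.42 m^3/h * 24 h = 346.08 m^3/day
Exchanges = daily flow / tank volume = 346.08 / 354 = 0.977627 exchanges/day

0.977627 exchanges/day


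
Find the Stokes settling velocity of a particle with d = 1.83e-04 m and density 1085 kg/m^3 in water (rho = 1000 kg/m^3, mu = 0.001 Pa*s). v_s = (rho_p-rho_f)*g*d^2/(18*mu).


Density difference: rho_p - rho_f = 1085 - 1000 = 85 kg/m^3
d^2 = (1.83e-04)^2 = 3.3489e-08 m^2
Numerator = (rho_p - rho_f) * g * d^2 = 85 * 9.81 * 3.3489e-08 = 2.7924803e-05
Denominator = 18 * mu = 18 * 0.001 = 0.018
v_s = 2.7924803e-05 / 0.018 = 0.00155138 m/s
Check: Re = rho_f * v_s * d / mu = 1000 * 0.00155138 * 1.83e-04 / 0.001 = 0.284 < 1, so Stokes' law applies.

0.00155138 m/s


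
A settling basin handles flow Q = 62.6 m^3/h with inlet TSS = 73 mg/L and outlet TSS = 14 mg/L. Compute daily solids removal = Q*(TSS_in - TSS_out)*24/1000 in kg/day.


Concentration drop: TSS_in - TSS_out = 73 - 14 = 59 mg/L
Hourly solids removed = Q * dTSS = 62.6 m^3/h * 59 mg/L = 3693.4 g/h  (m^3/h * mg/L = g/h)
Daily solids removed = 3693.4 * 24 = 88641.6 g/day
Convert g to kg: 88641.6 / 1000 = 88.6416 kg/day

88.6416 kg/day


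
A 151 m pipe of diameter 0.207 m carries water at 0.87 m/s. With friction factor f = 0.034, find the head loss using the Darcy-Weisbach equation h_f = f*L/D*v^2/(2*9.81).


v^2 = 0.87^2 = 0.7569 m^2/s^2
L/D = 151/0.207 = 729.4686
h_f = f*(L/D)*v^2/(2g) = 0.034 * 729.4686 * 0.7569 / 19.62 = 0.956808 m

0.956808 m


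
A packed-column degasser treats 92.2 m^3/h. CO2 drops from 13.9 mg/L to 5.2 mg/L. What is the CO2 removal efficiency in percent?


CO2_out / CO2_in = 5.2 / 13.9 = 0.37410072
Fraction remaining = 0.37410072
efficiency = (1 - 0.37410072) * 100 = 62.5899 %

62.5899 %


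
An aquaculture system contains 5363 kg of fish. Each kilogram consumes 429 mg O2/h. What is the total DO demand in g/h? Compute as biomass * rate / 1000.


Total O2 consumption (mg/h) = 5363 kg * 429 mg/(kg*h) = 2300727 mg/h
Convert to g/h: 2300727 / 1000 = 2300.727 g/h

2300.727 g/h


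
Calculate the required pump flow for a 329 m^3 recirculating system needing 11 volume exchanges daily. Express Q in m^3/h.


Daily recirculation volume = 329 m^3 * 11 = 3619 m^3/day
Flow rate Q = daily volume / 24 h = 3619 / 24 = 150.792 m^3/h

150.792 m^3/h


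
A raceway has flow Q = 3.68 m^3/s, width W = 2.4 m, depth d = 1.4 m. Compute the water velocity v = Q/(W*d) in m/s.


Cross-sectional area = W * d = 2.4 * 1.4 = 3.36 m^2
Velocity = Q / A = 3.68 / 3.36 = 1.09524 m/s

1.09524 m/s


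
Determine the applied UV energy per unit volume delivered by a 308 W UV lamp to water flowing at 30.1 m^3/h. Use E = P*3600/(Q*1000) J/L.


Energy delivered per hour = 308 W * 3600 s = 1108800 J/h
Volume treated per hour = 30.1 m^3/h * 1000 = 30100 L/h
dose = 1108800 / 30100 = 36.8372 J/L

36.8372 J/L


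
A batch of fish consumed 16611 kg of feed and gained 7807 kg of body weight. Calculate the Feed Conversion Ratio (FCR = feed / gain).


FCR = feed consumed / weight gained
FCR = 16611 kg / 7807 kg = 2.12771

2.12771


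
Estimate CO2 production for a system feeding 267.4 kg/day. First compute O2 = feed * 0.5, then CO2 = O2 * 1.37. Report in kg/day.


O2 = 267.4 * 0.5 = 133.7
CO2 = 133.7 * 1.37 = 183.169

183.169 kg/day


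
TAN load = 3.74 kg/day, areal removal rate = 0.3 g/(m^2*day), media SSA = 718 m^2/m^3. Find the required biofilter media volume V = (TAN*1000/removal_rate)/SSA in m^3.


A = 3.74*1000 / 0.3 = 12466.667 m^2
V = 12466.667 / 718 = 17.363

17.363 m^3


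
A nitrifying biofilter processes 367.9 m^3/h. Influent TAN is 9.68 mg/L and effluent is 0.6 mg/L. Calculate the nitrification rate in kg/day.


Concentration drop: TAN_in - TAN_out = 9.68 - 0.6 = 9.08 mg/L
Hourly TAN removed = Q * dTAN = 367.9 m^3/h * 9.08 mg/L = 3340.532 g/h  (m^3/h * mg/L = g/h)
Daily TAN removed = 3340.532 * 24 = 80172.768 g/day
Convert to kg/day: 80172.768 / 1000 = 80.172768 kg/day

80.172768 kg/day


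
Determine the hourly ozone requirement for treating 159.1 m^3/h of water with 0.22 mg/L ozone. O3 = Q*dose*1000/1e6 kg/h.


O3 demand (mg/h) = Q * dose * 1000 = 159.1 * 0.22 * 1000 = 35002 mg/h
Convert mg to kg: 35002 / 1e6 = 0.035002 kg/h

0.035002 kg/h


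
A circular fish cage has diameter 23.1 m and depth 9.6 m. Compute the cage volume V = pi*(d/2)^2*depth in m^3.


r = d/2 = 23.1/2 = 11.55 m
Base area = pi*r^2 = pi*11.55^2 = 419.09631 m^2
Volume = 419.09631 * 9.6 = 4023.32 m^3

4023.32 m^3


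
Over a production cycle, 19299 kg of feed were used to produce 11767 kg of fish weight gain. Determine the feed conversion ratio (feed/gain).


FCR = feed consumed / weight gained
FCR = 19299 kg / 11767 kg = 1.6401

1.6401


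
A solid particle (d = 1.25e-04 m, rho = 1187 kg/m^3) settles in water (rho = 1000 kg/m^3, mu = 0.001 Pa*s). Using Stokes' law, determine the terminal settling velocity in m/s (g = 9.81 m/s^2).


Density difference: rho_p - rho_f = 1187 - 1000 = 187 kg/m^3
d^2 = (1.25e-04)^2 = 1.5625e-08 m^2
Numerator = (rho_p - rho_f) * g * d^2 = 187 * 9.81 * 1.5625e-08 = 2.8663594e-05
Denominator = 18 * mu = 18 * 0.001 = 0.018
v_s = 2.8663594e-05 / 0.018 = 0.00159242 m/s
Check: Re = rho_f * v_s * d / mu = 1000 * 0.00159242 * 1.25e-04 / 0.001 = 0.199 < 1, so Stokes' law applies.

0.00159242 m/s


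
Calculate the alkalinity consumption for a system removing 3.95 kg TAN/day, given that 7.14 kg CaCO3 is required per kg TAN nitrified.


Alkalinity factor: 7.14 kg CaCO3 consumed per kg TAN nitrified
alk = 3.95 kg TAN * 7.14 = 28.203 kg CaCO3/day

28.203 kg CaCO3/day


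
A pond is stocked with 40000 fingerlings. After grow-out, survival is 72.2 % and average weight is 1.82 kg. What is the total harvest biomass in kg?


Survivors = 40000 * 72.2/100 = 28880 fish
Harvest biomass = survivors * W_f = 28880 * 1.82 = 52561.6 kg

52561.6 kg


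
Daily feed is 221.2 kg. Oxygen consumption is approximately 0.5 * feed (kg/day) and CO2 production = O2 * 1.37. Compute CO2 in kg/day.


O2 = 221.2 * 0.5 = 110.6
CO2 = 110.6 * 1.37 = 151.522

151.522 kg/day


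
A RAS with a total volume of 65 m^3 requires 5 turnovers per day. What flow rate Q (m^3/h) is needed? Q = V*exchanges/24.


Daily recirculation volume = 65 m^3 * 5 = 325 m^3/day
Flow rate Q = daily volume / 24 h = 325 / 24 = 13.5417 m^3/h

13.5417 m^3/h


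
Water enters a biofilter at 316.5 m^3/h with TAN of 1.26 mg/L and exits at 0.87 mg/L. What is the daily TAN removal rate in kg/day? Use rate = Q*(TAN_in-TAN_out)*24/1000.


Concentration drop: TAN_in - TAN_out = 1.26 - 0.87 = 0.39 mg/L
Hourly TAN removed = Q * dTAN = 316.5 m^3/h * 0.39 mg/L = 123.435 g/h  (m^3/h * mg/L = g/h)
Daily TAN removed = 123.435 * 24 = 2962.44 g/day
Convert to kg/day: 2962.44 / 1000 = 2.96244 kg/day

2.96244 kg/day


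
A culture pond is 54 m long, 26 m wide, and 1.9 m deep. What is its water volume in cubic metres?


Base area = L * W = 54 * 26 = 1404 m^2
Volume = area * depth = 1404 * 1.9 = 2667.6 m^3

2667.6 m^3


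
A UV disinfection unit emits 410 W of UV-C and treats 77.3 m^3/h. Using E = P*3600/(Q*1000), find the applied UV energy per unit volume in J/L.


Energy delivered per hour = 410 W * 3600 s = 1476000 J/h
Volume treated per hour = 77.3 m^3/h * 1000 = 77300 L/h
dose = 1476000 / 77300 = 19.0944 J/L

19.0944 J/L


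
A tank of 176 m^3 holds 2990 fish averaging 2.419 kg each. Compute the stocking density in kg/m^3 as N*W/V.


Total biomass = 2990 fish * 2.419 kg = 7232.81 kg
Density = total biomass / volume = 7232.81 / 176 = 41.0955 kg/m^3

41.0955 kg/m^3


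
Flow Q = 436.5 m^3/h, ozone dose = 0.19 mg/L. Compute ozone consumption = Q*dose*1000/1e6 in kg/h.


O3 demand (mg/h) = Q * dose * 1000 = 436.5 * 0.19 * 1000 = 82935 mg/h
Convert mg to kg: 82935 / 1e6 = 0.082935 kg/h

0.082935 kg/h


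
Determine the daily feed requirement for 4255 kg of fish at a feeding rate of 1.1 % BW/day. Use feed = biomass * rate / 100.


Feeding rate fraction = 1.1% / 100 = 0.011
Daily feed = 4255 kg * 0.011 = 46.805 kg/day

46.805 kg/day


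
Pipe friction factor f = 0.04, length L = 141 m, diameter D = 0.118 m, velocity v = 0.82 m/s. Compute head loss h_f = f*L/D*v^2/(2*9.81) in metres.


v^2 = 0.82^2 = 0.6724 m^2/s^2
L/D = 141/0.118 = 1194.9153
h_f = f*(L/D)*v^2/(2g) = 0.04 * 1194.9153 * 0.6724 / 19.62 = 1.63804 m

1.63804 m


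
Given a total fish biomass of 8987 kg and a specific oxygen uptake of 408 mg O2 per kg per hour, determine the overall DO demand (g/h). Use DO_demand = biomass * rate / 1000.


Total O2 consumption (mg/h) = 8987 kg * 408 mg/(kg*h) = 3666696 mg/h
Convert to g/h: 3666696 / 1000 = 3666.696 g/h

3666.696 g/h


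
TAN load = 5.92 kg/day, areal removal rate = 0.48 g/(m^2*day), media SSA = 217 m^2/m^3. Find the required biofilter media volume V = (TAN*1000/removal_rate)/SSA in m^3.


A = 5.92*1000 / 0.48 = 12333.333 m^2
V = 12333.333 / 217 = 56.8356

56.8356 m^3


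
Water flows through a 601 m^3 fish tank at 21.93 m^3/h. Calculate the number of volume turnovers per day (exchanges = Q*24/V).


Daily flow volume = 21.93 m^3/h * 24 h = 526.32 m^3/day
Exchanges = daily flow / tank volume = 526.32 / 601 = 0.87574 exchanges/day

0.87574 exchanges/day


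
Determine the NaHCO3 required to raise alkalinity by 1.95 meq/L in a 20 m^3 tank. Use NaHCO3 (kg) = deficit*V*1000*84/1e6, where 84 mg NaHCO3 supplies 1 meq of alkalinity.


Tank volume in L = 20 m^3 * 1000 = 20000 L
Total meq required = 1.95 meq/L * 20000 L = 39000 meq
NaHCO3 mass = 39000 meq * 84 mg/meq / 1e6 = 3.276 kg

3.276 kg


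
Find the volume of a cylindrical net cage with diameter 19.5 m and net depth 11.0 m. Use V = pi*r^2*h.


r = d/2 = 19.5/2 = 9.75 m
Base area = pi*r^2 = pi*9.75^2 = 298.64765 m^2
Volume = 298.64765 * 11.0 = 3285.12 m^3

3285.12 m^3


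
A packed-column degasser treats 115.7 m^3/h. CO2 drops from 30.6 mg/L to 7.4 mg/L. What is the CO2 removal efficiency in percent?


CO2_out / CO2_in = 7.4 / 30.6 = 0.24183007
Fraction remaining = 0.24183007
efficiency = (1 - 0.24183007) * 100 = 75.817 %

75.817 %


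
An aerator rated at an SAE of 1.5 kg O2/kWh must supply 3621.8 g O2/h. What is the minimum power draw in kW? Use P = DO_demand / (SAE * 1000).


SAE in g O2/kWh = 1.5 * 1000 = 1500 g/kWh
P = DO_demand / SAE_g = 3621.8 / 1500 = 2.41453 kW

2.41453 kW


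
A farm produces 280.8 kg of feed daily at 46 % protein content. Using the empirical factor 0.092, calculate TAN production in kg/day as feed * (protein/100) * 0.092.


Protein in feed = 280.8 * 46/100 = 129.168 kg/day
TAN = protein * 0.092 = 129.168 * 0.092 = 11.883456 kg/day

11.883456 kg/day


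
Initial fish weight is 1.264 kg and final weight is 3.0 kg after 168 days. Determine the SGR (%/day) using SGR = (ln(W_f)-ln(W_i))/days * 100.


ln(W_f) = ln(3.0) = 1.0986123
ln(W_i) = ln(1.264) = 0.2342813
ln(W_f) - ln(W_i) = 1.0986123 - 0.2342813 = 0.864331
SGR = 0.864331 / 168 * 100 = 0.514483 %/day

0.514483 %/day


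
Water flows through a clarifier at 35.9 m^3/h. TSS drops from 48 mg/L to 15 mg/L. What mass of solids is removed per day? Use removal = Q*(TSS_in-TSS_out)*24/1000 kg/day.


Concentration drop: TSS_in - TSS_out = 48 - 15 = 33 mg/L
Hourly solids removed = Q * dTSS = 35.9 m^3/h * 33 mg/L = 1184.7 g/h  (m^3/h * mg/L = g/h)
Daily solids removed = 1184.7 * 24 = 28432.8 g/day
Convert g to kg: 28432.8 / 1000 = 28.4328 kg/day

28.4328 kg/day


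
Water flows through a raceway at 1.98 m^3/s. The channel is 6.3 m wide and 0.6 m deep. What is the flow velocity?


Cross-sectional area = W * d = 6.3 * 0.6 = 3.78 m^2
Velocity = Q / A = 1.98 / 3.78 = 0.52381 m/s

0.52381 m/s


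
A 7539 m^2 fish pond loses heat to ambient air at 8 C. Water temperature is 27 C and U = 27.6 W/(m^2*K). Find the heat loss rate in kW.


Temperature difference dT = 27 - 8 = 19 K
Heat loss (W) = U * A * dT = 27.6 * 7539 * 19 = 3953451.6 W
Convert to kW: 3953451.6 / 1000 = 3953.4516 kW

3953.4516 kW


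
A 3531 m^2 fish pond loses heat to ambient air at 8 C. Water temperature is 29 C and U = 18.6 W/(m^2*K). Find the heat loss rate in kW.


Temperature difference dT = 29 - 8 = 21 K
Heat loss (W) = U * A * dT = 18.6 * 3531 * 21 = 1379208.6 W
Convert to kW: 1379208.6 / 1000 = 1379.2086 kW

1379.2086 kW


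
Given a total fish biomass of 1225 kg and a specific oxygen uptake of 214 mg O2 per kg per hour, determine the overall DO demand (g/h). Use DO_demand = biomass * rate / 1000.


Total O2 consumption (mg/h) = 1225 kg * 214 mg/(kg*h) = 262150 mg/h
Convert to g/h: 262150 / 1000 = 262.15 g/h

262.15 g/h


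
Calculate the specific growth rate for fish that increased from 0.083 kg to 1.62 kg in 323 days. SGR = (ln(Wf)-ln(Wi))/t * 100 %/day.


ln(W_f) = ln(1.62) = 0.48242615
ln(W_i) = ln(0.083) = -2.4889147
ln(W_f) - ln(W_i) = 0.48242615 - -2.4889147 = 2.9713408
SGR = 2.9713408 / 323 * 100 = 0.91992 %/day

0.91992 %/day


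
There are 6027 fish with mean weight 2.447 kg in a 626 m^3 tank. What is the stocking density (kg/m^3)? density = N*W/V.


Total biomass = 6027 fish * 2.447 kg = 14748.069 kg
Density = total biomass / volume = 14748.069 / 626 = 23.5592 kg/m^3

23.5592 kg/m^3


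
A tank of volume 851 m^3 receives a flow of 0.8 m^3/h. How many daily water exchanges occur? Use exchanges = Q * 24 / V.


Daily flow volume = 0.8 m^3/h * 24 h = 19.2 m^3/day
Exchanges = daily flow / tank volume = 19.2 / 851 = 0.0225617 exchanges/day

0.0225617 exchanges/day


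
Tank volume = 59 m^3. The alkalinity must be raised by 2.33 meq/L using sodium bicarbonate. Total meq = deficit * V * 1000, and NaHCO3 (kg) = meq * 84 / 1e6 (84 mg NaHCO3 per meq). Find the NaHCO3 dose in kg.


Tank volume in L = 59 m^3 * 1000 = 59000 L
Total meq required = 2.33 meq/L * 59000 L = 137470 meq
NaHCO3 mass = 137470 meq * 84 mg/meq / 1e6 = 11.5475 kg

11.5475 kg


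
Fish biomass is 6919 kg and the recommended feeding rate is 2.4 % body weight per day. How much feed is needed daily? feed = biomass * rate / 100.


Feeding rate fraction = 2.4% / 100 = 0.024
Daily feed = 6919 kg * 0.024 = 166.056 kg/day

166.056 kg/day


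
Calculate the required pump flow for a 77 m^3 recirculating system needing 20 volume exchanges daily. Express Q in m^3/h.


Daily recirculation volume = 77 m^3 * 20 = 1540 m^3/day
Flow rate Q = daily volume / 24 h = 1540 / 24 = 64.1667 m^3/h

64.1667 m^3/h


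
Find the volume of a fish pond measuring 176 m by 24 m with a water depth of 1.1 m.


Base area = L * W = 176 * 24 = 4224 m^2
Volume = area * depth = 4224 * 1.1 = 4646.4 m^3

4646.4 m^3


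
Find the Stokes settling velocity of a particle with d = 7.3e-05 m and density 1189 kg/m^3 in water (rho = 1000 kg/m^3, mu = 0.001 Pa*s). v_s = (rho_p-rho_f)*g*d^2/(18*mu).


Density difference: rho_p - rho_f = 1189 - 1000 = 189 kg/m^3
d^2 = (7.3e-05)^2 = 5.329e-09 m^2
Numerator = (rho_p - rho_f) * g * d^2 = 189 * 9.81 * 5.329e-09 = 9.8804456e-06
Denominator = 18 * mu = 18 * 0.001 = 0.018
v_s = 9.8804456e-06 / 0.018 = 5.48914e-04 m/s
Check: Re = rho_f * v_s * d / mu = 1000 * 5.48914e-04 * 7.3e-05 / 0.001 = 0.0401 < 1, so Stokes' law applies.

5.48914e-04 m/s


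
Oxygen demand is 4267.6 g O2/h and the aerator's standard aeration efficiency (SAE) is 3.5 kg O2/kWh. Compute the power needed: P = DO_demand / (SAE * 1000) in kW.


SAE in g O2/kWh = 3.5 * 1000 = 3500 g/kWh
P = DO_demand / SAE_g = 4267.6 / 3500 = 1.21931 kW

1.21931 kW


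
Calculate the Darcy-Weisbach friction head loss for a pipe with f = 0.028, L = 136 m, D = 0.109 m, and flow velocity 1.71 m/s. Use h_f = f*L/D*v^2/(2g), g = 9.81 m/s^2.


v^2 = 1.71^2 = 2.9241 m^2/s^2
L/D = 136/0.109 = 1247.7064
h_f = f*(L/D)*v^2/(2g) = 0.028 * 1247.7064 * 2.9241 / 19.62 = 5.20671 m

5.20671 m


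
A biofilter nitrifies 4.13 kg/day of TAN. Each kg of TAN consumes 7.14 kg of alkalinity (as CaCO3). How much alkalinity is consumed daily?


Alkalinity factor: 7.14 kg CaCO3 consumed per kg TAN nitrified
alk = 4.13 kg TAN * 7.14 = 29.4882 kg CaCO3/day

29.4882 kg CaCO3/day


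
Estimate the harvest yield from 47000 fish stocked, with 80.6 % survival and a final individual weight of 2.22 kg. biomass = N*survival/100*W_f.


Survivors = 47000 * 80.6/100 = 37882 fish
Harvest biomass = survivors * W_f = 37882 * 2.22 = 84098.04 kg

84098.04 kg


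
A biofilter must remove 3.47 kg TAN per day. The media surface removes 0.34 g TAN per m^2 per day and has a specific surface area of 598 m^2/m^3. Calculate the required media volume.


A = 3.47*1000 / 0.34 = 10205.882 m^2
V = 10205.882 / 598 = 17.0667

17.0667 m^3


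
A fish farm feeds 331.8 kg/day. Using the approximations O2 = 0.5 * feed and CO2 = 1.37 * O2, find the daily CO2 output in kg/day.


O2 = 331.8 * 0.5 = 165.9
CO2 = 165.9 * 1.37 = 227.283

227.283 kg/day


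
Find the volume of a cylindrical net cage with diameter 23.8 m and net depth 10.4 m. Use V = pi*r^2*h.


r = d/2 = 23.8/2 = 11.9 m
Base area = pi*r^2 = pi*11.9^2 = 444.88094 m^2
Volume = 444.88094 * 10.4 = 4626.76 m^3

4626.76 m^3


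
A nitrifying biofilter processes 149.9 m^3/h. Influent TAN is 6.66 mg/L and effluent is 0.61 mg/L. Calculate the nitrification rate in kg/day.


Concentration drop: TAN_in - TAN_out = 6.66 - 0.61 = 6.05 mg/L
Hourly TAN removed = Q * dTAN = 149.9 m^3/h * 6.05 mg/L = 906.895 g/h  (m^3/h * mg/L = g/h)
Daily TAN removed = 906.895 * 24 = 21765.48 g/day
Convert to kg/day: 21765.48 / 1000 = 21.76548 kg/day

21.76548 kg/day


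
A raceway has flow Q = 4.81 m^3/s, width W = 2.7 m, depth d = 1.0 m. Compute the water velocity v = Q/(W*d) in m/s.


Cross-sectional area = W * d = 2.7 * 1.0 = 2.7 m^2
Velocity = Q / A = 4.81 / 2.7 = 1.78148 m/s

1.78148 m/s


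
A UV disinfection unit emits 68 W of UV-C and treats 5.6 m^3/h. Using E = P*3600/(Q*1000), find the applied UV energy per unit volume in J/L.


Energy delivered per hour = 68 W * 3600 s = 244800 J/h
Volume treated per hour = 5.6 m^3/h * 1000 = 5600 L/h
dose = 244800 / 5600 = 43.7143 J/L

43.7143 J/L


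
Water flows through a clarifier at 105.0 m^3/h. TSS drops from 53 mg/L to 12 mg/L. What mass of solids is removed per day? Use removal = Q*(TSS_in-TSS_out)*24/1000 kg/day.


Concentration drop: TSS_in - TSS_out = 53 - 12 = 41 mg/L
Hourly solids removed = Q * dTSS = 105.0 m^3/h * 41 mg/L = 4305 g/h  (m^3/h * mg/L = g/h)
Daily solids removed = 4305 * 24 = 103320 g/day
Convert g to kg: 103320 / 1000 = 103.32 kg/day

103.32 kg/day


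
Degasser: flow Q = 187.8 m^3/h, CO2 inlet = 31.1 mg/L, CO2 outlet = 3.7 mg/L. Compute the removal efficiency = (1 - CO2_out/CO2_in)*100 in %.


CO2_out / CO2_in = 3.7 / 31.1 = 0.11897106
Fraction remaining = 0.11897106
efficiency = (1 - 0.11897106) * 100 = 88.1029 %

88.1029 %


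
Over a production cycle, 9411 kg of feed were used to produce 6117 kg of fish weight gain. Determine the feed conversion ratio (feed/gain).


FCR = feed consumed / weight gained
FCR = 9411 kg / 6117 kg = 1.5385

1.5385


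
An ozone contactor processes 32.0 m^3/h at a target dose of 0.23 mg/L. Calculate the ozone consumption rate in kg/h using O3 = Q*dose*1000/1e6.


O3 demand (mg/h) = Q * dose * 1000 = 32.0 * 0.23 * 1000 = 7360 mg/h
Convert mg to kg: 7360 / 1e6 = 0.00736 kg/h

0.00736 kg/h


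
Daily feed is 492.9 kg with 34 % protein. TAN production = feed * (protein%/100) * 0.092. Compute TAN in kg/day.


Protein in feed = 492.9 * 34/100 = 167.586 kg/day
TAN = protein * 0.092 = 167.586 * 0.092 = 15.417912 kg/day

15.417912 kg/day


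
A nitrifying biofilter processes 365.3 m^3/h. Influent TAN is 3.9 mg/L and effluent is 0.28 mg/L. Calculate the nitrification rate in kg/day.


Concentration drop: TAN_in - TAN_out = 3.9 - 0.28 = 3.62 mg/L
Hourly TAN removed = Q * dTAN = 365.3 m^3/h * 3.62 mg/L = 1322.386 g/h  (m^3/h * mg/L = g/h)
Daily TAN removed = 1322.386 * 24 = 31737.264 g/day
Convert to kg/day: 31737.264 / 1000 = 31.737264 kg/day

31.737264 kg/day


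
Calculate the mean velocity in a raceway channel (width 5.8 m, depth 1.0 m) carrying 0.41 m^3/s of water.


Cross-sectional area = W * d = 5.8 * 1.0 = 5.8 m^2
Velocity = Q / A = 0.41 / 5.8 = 0.0706897 m/s

0.0706897 m/s


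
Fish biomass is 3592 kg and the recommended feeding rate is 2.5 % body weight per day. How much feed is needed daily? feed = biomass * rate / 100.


Feeding rate fraction = 2.5% / 100 = 0.025
Daily feed = 3592 kg * 0.025 = 89.8 kg/day

89.8 kg/day


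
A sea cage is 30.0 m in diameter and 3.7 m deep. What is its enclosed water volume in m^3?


r = d/2 = 30.0/2 = 15 m
Base area = pi*r^2 = pi*15^2 = 706.85835 m^2
Volume = 706.85835 * 3.7 = 2615.38 m^3

2615.38 m^3


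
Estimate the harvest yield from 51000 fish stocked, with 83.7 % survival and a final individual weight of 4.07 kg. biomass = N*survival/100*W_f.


Survivors = 51000 * 83.7/100 = 42687 fish
Harvest biomass = survivors * W_f = 42687 * 4.07 = 173736.09 kg

173736.09 kg


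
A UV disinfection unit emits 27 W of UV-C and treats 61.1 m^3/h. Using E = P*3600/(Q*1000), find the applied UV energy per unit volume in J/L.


Energy delivered per hour = 27 W * 3600 s = 97200 J/h
Volume treated per hour = 61.1 m^3/h * 1000 = 61100 L/h
dose = 97200 / 61100 = 1.59083 J/L

1.59083 J/L


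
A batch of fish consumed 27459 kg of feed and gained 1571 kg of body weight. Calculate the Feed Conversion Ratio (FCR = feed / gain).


FCR = feed consumed / weight gained
FCR = 27459 kg / 1571 kg = 17.4787

17.4787


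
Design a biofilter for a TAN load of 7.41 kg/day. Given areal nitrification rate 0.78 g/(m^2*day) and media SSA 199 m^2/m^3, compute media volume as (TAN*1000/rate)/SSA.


A = 7.41*1000 / 0.78 = 9500 m^2
V = 9500 / 199 = 47.7387

47.7387 m^3


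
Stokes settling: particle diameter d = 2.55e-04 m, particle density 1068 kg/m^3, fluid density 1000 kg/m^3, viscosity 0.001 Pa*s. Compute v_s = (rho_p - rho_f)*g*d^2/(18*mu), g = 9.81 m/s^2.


Density difference: rho_p - rho_f = 1068 - 1000 = 68 kg/m^3
d^2 = (2.55e-04)^2 = 6.5025e-08 m^2
Numerator = (rho_p - rho_f) * g * d^2 = 68 * 9.81 * 6.5025e-08 = 4.3376877e-05
Denominator = 18 * mu = 18 * 0.001 = 0.018
v_s = 4.3376877e-05 / 0.018 = 0.00240983 m/s
Check: Re = rho_f * v_s * d / mu = 1000 * 0.00240983 * 2.55e-04 / 0.001 = 0.615 < 1, so Stokes' law applies.

0.00240983 m/s


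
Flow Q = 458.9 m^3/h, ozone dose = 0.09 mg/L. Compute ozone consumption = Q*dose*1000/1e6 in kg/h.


O3 demand (mg/h) = Q * dose * 1000 = 458.9 * 0.09 * 1000 = 41301 mg/h
Convert mg to kg: 41301 / 1e6 = 0.041301 kg/h

0.041301 kg/h
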